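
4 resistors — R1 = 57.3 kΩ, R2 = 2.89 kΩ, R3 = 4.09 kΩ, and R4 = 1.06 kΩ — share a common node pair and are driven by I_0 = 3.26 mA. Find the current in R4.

I ≈ 1.98 mA

Total conductance ΣG = 1/57.3 + 1/2.89 + 1/4.09 + 1/1.06 = 1.551 (units of 1/kΩ).
By the current-divider rule, I = I_0 · G_k/ΣG = 3.26 × 0.6081 = 1.982 mA.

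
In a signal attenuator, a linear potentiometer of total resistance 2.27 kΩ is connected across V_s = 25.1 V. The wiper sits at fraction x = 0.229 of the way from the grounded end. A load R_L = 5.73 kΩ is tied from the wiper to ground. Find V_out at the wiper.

The pot divides into 1.750 kΩ above the wiper and 0.5198 kΩ below.
R_L loads the lower segment: effective lower R = 0.4766 kΩ.
Then V_out = V_s · 0.4766/(1.750 + 0.4766) = 5.372 V.

V_out ≈ 5.37 V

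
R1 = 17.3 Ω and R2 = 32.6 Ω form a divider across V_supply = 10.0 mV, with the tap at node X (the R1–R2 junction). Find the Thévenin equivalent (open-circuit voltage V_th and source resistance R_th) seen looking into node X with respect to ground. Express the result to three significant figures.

V_th ≈ 6.53 mV, R_th ≈ 11.3 Ω

Open-circuit (no load on X): V_th = V_supply · R2/(R1 + R2) = 10.0 × 32.6/(17.30 + 32.6) = 6.533 mV.
Looking into X with the source shorted: R_th = R1·R2/(R1+R2) = 17.30 × 32.6/49.90 = 11.30 Ω.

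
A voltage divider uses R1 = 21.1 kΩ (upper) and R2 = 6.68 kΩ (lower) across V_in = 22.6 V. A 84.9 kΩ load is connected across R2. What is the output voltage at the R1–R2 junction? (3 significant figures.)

V_out ≈ 5.13 V

The load sits in parallel with R2, giving an effective lower resistance R2' = R2·R_L/(R2+R_L) = 6.193 kΩ.
Now apply the divider: V_out = 22.6 × 0.2269 = 5.128 V.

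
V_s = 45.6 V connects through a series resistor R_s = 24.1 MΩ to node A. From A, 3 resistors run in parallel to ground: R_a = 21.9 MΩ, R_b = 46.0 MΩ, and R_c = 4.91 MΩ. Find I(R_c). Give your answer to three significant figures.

I ≈ 1.23 µA

Combine the parallel branches: R_p = (1/21.9 + 1/46.0 + 1/4.91)⁻¹ = 3.689 MΩ.
V_A by voltage divider: V_A = 45.6 × 3.689/(24.1 + 3.689) = 6.054 V.
Branch current I = V_A/R_c = 6.054/4.91 = 1.233 µA.
(Check via current divider: I_total = 1.641 µA; share G_k/ΣG = 0.7513 → same result.)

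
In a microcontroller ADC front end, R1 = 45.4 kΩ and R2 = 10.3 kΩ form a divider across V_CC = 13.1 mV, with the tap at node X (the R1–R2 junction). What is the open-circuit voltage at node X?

Open-circuit (no load on X): V_th = V_CC · R2/(R1 + R2) = 13.1 × 10.3/(45.40 + 10.3) = 2.422 mV.

V_th ≈ 2.42 mV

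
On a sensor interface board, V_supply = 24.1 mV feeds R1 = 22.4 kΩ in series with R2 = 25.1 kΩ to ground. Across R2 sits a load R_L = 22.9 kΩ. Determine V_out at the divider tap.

V_out ≈ 8.40 mV

The load sits in parallel with R2, giving an effective lower resistance R2' = R2·R_L/(R2+R_L) = 11.97 kΩ.
Then V_out = V_supply · R2'/(R1 + R2') = 24.1 × 11.97/34.37 = 8.395 mV.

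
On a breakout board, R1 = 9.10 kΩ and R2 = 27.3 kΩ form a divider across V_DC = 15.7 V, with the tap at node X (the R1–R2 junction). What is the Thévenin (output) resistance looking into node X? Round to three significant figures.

Zeroing V_DC shorts the top of R1 to ground, so R_th = R1 ‖ R2 = 6.825 kΩ.

R_th ≈ 6.82 kΩ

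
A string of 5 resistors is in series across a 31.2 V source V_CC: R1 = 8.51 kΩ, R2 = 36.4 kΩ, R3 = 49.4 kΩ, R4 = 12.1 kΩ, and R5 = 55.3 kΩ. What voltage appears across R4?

V ≈ 2.33 V

Series total: ΣR = 8.51 + 36.4 + 49.4 + 12.1 + 55.3 = 161.7 kΩ.
By the voltage-divider rule, V = 31.2 × 12.10/161.7 = 2.335 V.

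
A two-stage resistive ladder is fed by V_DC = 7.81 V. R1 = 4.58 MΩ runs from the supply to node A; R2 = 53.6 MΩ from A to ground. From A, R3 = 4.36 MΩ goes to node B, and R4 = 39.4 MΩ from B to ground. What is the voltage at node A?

V_A ≈ 6.56 V

The second stage (R3 + R4 = 43.76 MΩ) loads node A in parallel with R2.
R2 ‖ (R3+R4) = 24.09 MΩ.
V_A = 7.81 × 24.09/(4.58 + 24.09) = 6.562 V.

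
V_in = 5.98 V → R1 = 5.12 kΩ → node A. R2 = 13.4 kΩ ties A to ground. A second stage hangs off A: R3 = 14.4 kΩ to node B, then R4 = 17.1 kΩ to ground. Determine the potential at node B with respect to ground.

The second stage (R3 + R4 = 31.50 kΩ) loads node A in parallel with R2.
R2 ‖ (R3+R4) = 9.401 kΩ.
V_A = 5.98 × 9.401/(5.12 + 9.401) = 3.871 V.
Then the unloaded second divider: V_B = V_A × R4/(R3+R4) = 3.871 × 0.5429 = 2.102 V.

V_B ≈ 2.10 V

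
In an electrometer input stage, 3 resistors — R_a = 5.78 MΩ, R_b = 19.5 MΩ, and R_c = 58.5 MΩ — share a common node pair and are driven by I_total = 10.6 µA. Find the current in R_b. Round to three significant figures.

I ≈ 2.25 µA

Conductances: ΣG = 1/5.78 + 1/19.5 + 1/58.5 = 0.2414 (1/MΩ).
R_b takes the fraction G_k/ΣG = 0.05128/0.2414 = 0.2124, so I = 10.6 × 0.2124 = 2.252 µA.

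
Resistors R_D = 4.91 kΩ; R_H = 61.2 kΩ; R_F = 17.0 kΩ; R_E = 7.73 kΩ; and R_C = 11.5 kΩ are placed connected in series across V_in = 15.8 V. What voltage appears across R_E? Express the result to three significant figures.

Total series resistance ΣR = 4.91 + 61.2 + 17.0 + 7.73 + 11.5 = 102.3 kΩ.
Voltage divider: V = V_in · (7.730 / 102.3) = 15.8 × 0.07553 = 1.193 V.

V ≈ 1.19 V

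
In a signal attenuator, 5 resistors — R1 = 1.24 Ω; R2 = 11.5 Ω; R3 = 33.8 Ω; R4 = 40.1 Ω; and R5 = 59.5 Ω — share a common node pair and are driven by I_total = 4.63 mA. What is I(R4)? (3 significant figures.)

I ≈ 0.120 mA

ΣG = 1/1.24 + 1/11.5 + 1/33.8 + 1/40.1 + 1/59.5 = 0.9647.
R4 takes the fraction G_k/ΣG = 0.02494/0.9647 = 0.02585, so I = 4.63 × 0.02585 = 0.1197 mA.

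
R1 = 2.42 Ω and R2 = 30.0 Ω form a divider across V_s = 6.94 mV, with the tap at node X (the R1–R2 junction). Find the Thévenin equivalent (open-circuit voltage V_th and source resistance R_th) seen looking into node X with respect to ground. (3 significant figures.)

With X open, the divider is unloaded: V_th = 6.94 × 30.0/32.42 = 6.422 mV.
With V_s suppressed (replaced by a short), R_th = R1 ‖ R2 = (2.420 × 30.0)/(2.420 + 30.0) = 2.239 Ω.

V_th ≈ 6.42 mV, R_th ≈ 2.24 Ω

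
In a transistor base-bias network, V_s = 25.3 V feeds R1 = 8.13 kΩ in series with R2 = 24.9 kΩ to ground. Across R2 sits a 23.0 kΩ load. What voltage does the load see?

V_out ≈ 15.1 V

The load sits in parallel with R2, giving an effective lower resistance R2' = R2·R_L/(R2+R_L) = 11.96 kΩ.
Now apply the divider: V_out = 25.3 × 0.5952 = 15.06 V.
(Unloaded it would be 19.1 V; the load pulls it down.)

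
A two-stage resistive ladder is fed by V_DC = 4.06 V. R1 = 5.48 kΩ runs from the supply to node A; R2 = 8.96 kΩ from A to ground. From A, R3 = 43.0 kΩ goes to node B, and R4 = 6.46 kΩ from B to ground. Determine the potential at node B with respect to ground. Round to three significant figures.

V_B ≈ 0.308 V

The second stage (R3 + R4 = 49.46 kΩ) loads node A in parallel with R2.
Effective lower resistance at A: R2 ‖ 49.46 = 7.586 kΩ.
First divider: V_A = V_DC · 7.586/(5.48 + 7.586) = 2.357 V.
Then the unloaded second divider: V_B = V_A × R4/(R3+R4) = 2.357 × 0.1306 = 0.3079 V.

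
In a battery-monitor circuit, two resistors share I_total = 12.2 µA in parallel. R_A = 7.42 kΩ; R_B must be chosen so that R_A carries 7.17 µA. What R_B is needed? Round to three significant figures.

R_B ≈ 10.6 kΩ

In a two-way split, I_A/I_total = R_B/(R_A + R_B).
With f = 0.5877, R_B = R_A · f/(1−f) = 7.42 × 1.425 = 10.58 kΩ.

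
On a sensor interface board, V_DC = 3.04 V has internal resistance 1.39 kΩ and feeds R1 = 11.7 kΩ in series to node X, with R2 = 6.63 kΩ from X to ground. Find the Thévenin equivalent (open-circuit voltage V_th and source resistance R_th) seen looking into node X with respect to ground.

R1' = 1.39 + 11.7 = 13.09 kΩ (source resistance + R1).
V_th is the unloaded tap voltage: V_DC · R2/(R1'+R2) = 3.04 × 0.3362 = 1.022 V.
Looking into X with the source shorted: R_th = R1'·R2/(R1'+R2) = 13.09 × 6.63/19.72 = 4.401 kΩ.

V_th ≈ 1.02 V, R_th ≈ 4.40 kΩ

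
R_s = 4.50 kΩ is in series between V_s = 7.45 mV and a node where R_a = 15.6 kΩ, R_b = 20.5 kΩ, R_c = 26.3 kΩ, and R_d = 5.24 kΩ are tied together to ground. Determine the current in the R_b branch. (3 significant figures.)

I ≈ 0.143 µA

Parallel bank: R_p = 1/(1/15.6 + 1/20.5 + 1/26.3 + 1/5.24) = 2.926 kΩ.
V_A by voltage divider: V_A = 7.45 × 2.926/(4.50 + 2.926) = 2.936 mV.
Branch current I = V_A/R_b = 2.936/20.5 = 0.1432 µA.
(Equivalently: I_total = 1.003 µA, then current-divider fraction G_k/ΣG = 0.1427.)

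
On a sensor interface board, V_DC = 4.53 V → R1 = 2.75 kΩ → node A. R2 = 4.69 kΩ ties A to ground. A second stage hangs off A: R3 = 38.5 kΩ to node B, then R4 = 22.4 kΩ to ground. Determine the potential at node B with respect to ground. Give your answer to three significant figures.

Looking into the second stage from A: R3 + R4 = 60.90 kΩ appears in parallel with R2.
R2 ‖ (R3+R4) = 4.355 kΩ.
So V_A = 4.53 × 0.6129 = 2.777 V.
Then the unloaded second divider: V_B = V_A × R4/(R3+R4) = 2.777 × 0.3678 = 1.021 V.

V_B ≈ 1.02 V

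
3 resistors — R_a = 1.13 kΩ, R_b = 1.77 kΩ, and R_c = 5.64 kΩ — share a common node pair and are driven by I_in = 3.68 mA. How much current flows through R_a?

ΣG = 1/1.13 + 1/1.77 + 1/5.64 = 1.627.
R_a takes the fraction G_k/ΣG = 0.8850/1.627 = 0.5438, so I = 3.68 × 0.5438 = 2.001 mA.

I ≈ 2.00 mA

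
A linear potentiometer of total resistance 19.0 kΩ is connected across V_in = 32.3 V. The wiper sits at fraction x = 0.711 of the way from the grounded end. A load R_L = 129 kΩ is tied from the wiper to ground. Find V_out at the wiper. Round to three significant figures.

V_out ≈ 22.3 V

The pot divides into 5.491 kΩ above the wiper and 13.51 kΩ below.
Lower segment in parallel with the load: 13.51 ‖ 129 = 12.23 kΩ.
V_out = 32.3 × 12.23/(5.491 + 12.23) = 22.29 V.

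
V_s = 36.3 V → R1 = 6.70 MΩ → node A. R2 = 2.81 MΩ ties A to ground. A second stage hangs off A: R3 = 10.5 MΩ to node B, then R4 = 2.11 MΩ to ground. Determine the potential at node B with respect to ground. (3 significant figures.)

The second stage (R3 + R4 = 12.61 MΩ) loads node A in parallel with R2.
Effective lower resistance at A: R2 ‖ 12.61 = 2.298 MΩ.
So V_A = 36.3 × 0.2554 = 9.270 V.
Stage 2 is unloaded, so V_B = V_A · R4/(R3+R4) = 9.270 × 2.11/12.61 = 1.551 V.

V_B ≈ 1.55 V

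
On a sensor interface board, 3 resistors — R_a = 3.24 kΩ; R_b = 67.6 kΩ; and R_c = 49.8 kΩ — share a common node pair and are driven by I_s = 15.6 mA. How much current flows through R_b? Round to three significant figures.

Conductances: ΣG = 1/3.24 + 1/67.6 + 1/49.8 = 0.3435 (1/kΩ).
R_b takes the fraction G_k/ΣG = 0.01479/0.3435 = 0.04306, so I = 15.6 × 0.04306 = 0.6718 mA.

I ≈ 0.672 mA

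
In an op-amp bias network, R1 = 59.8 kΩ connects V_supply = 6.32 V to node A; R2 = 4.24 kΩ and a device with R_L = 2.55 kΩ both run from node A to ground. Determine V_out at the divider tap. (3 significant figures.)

R2 ‖ R_L = (4.24 × 2.55)/(4.24 + 2.55) = 1.592 kΩ.
Now apply the divider: V_out = 6.32 × 0.02594 = 0.1639 V.

V_out ≈ 0.164 V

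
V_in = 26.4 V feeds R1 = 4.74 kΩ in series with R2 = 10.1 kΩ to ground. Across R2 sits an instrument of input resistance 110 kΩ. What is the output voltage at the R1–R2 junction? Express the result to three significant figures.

The load sits in parallel with R2, giving an effective lower resistance R2' = R2·R_L/(R2+R_L) = 9.251 kΩ.
Voltage divider with the loaded lower leg: V_out = 26.4 × 9.251/(4.74 + 9.251) = 26.4 × 0.6612 = 17.46 V.

V_out ≈ 17.5 V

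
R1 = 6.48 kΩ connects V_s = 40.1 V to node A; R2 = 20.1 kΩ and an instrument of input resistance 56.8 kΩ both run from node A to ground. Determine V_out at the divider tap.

First combine the lower leg with the load: R2 ‖ R_L = 14.85 kΩ.
Voltage divider with the loaded lower leg: V_out = 40.1 × 14.85/(6.48 + 14.85) = 40.1 × 0.6961 = 27.92 V.
(Unloaded it would be 30.3 V; the load pulls it down.)

V_out ≈ 27.9 V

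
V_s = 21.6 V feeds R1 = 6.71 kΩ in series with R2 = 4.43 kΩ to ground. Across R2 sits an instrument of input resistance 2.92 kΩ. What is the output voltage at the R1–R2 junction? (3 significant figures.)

V_out ≈ 4.49 V

R2 ‖ R_L = (4.43 × 2.92)/(4.43 + 2.92) = 1.760 kΩ.
Then V_out = V_s · R2'/(R1 + R2') = 21.6 × 1.760/8.470 = 4.488 V.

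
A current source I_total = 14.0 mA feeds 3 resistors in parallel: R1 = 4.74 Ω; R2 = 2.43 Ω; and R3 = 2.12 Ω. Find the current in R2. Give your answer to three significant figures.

I ≈ 5.27 mA

Conductances: ΣG = 1/4.74 + 1/2.43 + 1/2.12 = 1.094 (1/Ω).
Current divider: I(R2) = I_total · G_k/ΣG = 14.0 × (0.4115/1.094) = 14.0 × 0.3761 = 5.265 mA.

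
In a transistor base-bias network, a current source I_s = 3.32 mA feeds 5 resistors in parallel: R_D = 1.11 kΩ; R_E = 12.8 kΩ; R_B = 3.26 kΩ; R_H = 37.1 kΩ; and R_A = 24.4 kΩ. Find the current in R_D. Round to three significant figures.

I ≈ 2.21 mA

ΣG = 1/1.11 + 1/12.8 + 1/3.26 + 1/37.1 + 1/24.4 = 1.354.
R_D takes the fraction G_k/ΣG = 0.9009/1.354 = 0.6655, so I = 3.32 × 0.6655 = 2.209 mA.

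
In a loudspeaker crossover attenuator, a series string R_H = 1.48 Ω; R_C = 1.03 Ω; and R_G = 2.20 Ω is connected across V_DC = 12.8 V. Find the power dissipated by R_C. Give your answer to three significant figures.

P ≈ 7.61 W

Series current I = V_DC/ΣR = 12.8/4.710 = 2.718 A.
P = I²R = 7.385 × 1.03 = 7.607 W.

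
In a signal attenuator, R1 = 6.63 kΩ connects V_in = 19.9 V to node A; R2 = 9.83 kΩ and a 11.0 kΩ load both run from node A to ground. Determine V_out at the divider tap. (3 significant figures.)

The load sits in parallel with R2, giving an effective lower resistance R2' = R2·R_L/(R2+R_L) = 5.191 kΩ.
Voltage divider with the loaded lower leg: V_out = 19.9 × 5.191/(6.63 + 5.191) = 19.9 × 0.4391 = 8.739 V.

V_out ≈ 8.74 V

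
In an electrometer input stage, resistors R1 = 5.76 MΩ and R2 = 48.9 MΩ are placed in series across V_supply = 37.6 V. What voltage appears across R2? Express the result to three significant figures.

Series total: ΣR = 5.76 + 48.9 = 54.66 MΩ.
By the voltage-divider rule, V = 37.6 × 48.90/54.66 = 33.64 V.

V ≈ 33.6 V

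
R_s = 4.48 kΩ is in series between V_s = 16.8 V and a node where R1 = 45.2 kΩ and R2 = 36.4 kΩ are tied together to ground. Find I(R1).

I ≈ 0.304 mA

Equivalent of the parallel group: R_p = 20.16 kΩ.
V_A = 16.8 × 20.16/24.64 = 13.75 V.
I(R1) = V_A / R1 = 13.75/45.2 = 0.3041 mA.
(Equivalently: I_total = 0.6817 mA, then current-divider fraction G_k/ΣG = 0.4461.)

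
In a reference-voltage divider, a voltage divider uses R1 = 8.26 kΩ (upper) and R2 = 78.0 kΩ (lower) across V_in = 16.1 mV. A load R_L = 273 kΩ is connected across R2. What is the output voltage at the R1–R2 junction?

V_out ≈ 14.2 mV

First combine the lower leg with the load: R2 ‖ R_L = 60.67 kΩ.
Voltage divider with the loaded lower leg: V_out = 16.1 × 60.67/(8.26 + 60.67) = 16.1 × 0.8802 = 14.17 mV.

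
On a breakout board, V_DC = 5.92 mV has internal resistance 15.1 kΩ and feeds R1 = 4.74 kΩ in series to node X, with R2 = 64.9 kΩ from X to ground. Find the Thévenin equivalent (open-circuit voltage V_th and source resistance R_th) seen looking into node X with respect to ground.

R1' = 15.1 + 4.74 = 19.84 kΩ (source resistance + R1).
V_th is the unloaded tap voltage: V_DC · R2/(R1'+R2) = 5.92 × 0.7659 = 4.534 mV.
With V_DC suppressed (replaced by a short), R_th = R1' ‖ R2 = (19.84 × 64.9)/(19.84 + 64.9) = 15.19 kΩ.

V_th ≈ 4.53 mV, R_th ≈ 15.2 kΩ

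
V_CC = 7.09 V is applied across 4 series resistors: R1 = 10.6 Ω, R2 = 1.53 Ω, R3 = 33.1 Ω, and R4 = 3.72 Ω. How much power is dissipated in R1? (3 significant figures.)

P ≈ 0.222 W

Series current I = V_CC/ΣR = 7.09/48.95 = 0.1448 A.
P(R1) = I²·R1 = (0.1448)² × 10.6 = 0.2224 W.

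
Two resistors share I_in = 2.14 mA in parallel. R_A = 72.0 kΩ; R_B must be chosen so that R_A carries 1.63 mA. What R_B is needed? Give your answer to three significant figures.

Two-branch current divider: I_A = I_in · R_B/(R_A + R_B).
1.63/2.14 = R_B/(R_A + R_B) → R_B = R_A · (0.7617)/(1 − 0.7617) = 72.0 × 3.196 = 230.1 kΩ.

R_B ≈ 230 kΩ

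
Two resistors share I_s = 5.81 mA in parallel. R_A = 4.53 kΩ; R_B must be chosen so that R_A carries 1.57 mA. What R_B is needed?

Two-branch current divider: I_A = I_s · R_B/(R_A + R_B).
1.57/5.81 = R_B/(R_A + R_B) → R_B = R_A · (0.2702)/(1 − 0.2702) = 4.53 × 0.3703 = 1.677 kΩ.

R_B ≈ 1.68 kΩ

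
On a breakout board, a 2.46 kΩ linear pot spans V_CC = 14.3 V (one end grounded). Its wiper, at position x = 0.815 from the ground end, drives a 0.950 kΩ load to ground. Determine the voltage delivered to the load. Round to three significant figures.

V_out ≈ 8.38 V

Split the track: R_lower = x·R_p = 2.005 kΩ, R_upper = (1−x)·R_p = 0.4551 kΩ.
R_L loads the lower segment: effective lower R = 0.6446 kΩ.
Loaded-divider output: V_out = 14.3 × 0.5862 = 8.382 V.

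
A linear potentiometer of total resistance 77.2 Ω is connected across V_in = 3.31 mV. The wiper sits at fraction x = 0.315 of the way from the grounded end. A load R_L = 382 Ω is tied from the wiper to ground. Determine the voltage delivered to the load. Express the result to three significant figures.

Split the track: R_lower = x·R_p = 24.32 Ω, R_upper = (1−x)·R_p = 52.88 Ω.
R_L loads the lower segment: effective lower R = 22.86 Ω.
Then V_out = V_in · 22.86/(52.88 + 22.86) = 0.9991 mV.
(Unloaded: V_out = x·V_in = 1.04 mV.)

V_out ≈ 0.999 mV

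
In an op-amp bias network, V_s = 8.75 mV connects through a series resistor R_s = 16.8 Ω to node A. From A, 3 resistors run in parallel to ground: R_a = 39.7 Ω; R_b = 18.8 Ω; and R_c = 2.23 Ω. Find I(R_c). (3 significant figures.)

I ≈ 0.398 mA

Equivalent of the parallel group: R_p = 1.898 Ω.
V_A by voltage divider: V_A = 8.75 × 1.898/(16.8 + 1.898) = 0.8883 mV.
I(R_c) = V_A / R_c = 0.8883/2.23 = 0.3983 mA.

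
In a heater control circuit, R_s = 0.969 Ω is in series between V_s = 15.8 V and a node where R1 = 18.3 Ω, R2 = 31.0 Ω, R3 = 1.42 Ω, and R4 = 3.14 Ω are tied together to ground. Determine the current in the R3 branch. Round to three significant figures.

Parallel bank: R_p = 1/(1/18.3 + 1/31.0 + 1/1.42 + 1/3.14) = 0.9012 Ω.
V_A by voltage divider: V_A = 15.8 × 0.9012/(0.969 + 0.9012) = 7.614 V.
Branch current I = V_A/R3 = 7.614/1.42 = 5.362 A.

I ≈ 5.36 A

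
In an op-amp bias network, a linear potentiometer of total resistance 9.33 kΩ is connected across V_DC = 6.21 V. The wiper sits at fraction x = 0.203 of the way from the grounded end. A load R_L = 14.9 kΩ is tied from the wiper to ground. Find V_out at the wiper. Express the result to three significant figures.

V_out ≈ 1.14 V

The pot divides into 7.436 kΩ above the wiper and 1.894 kΩ below.
(x·R_p) ‖ R_L = 1.680 kΩ.
V_out = 6.21 × 1.680/(7.436 + 1.680) = 1.145 V.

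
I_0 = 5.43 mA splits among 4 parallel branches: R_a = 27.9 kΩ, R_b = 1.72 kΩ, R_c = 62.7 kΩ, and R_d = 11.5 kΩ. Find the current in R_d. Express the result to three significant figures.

ΣG = 1/27.9 + 1/1.72 + 1/62.7 + 1/11.5 = 0.7201.
R_d takes the fraction G_k/ΣG = 0.08696/0.7201 = 0.1207, so I = 5.43 × 0.1207 = 0.6557 mA.

I ≈ 0.656 mA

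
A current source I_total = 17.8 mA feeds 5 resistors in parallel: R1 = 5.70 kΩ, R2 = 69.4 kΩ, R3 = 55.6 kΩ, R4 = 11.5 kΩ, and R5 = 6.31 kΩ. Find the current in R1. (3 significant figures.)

Conductances: ΣG = 1/5.70 + 1/69.4 + 1/55.6 + 1/11.5 + 1/6.31 = 0.4533 (1/kΩ).
By the current-divider rule, I = I_total · G_k/ΣG = 17.8 × 0.3871 = 6.890 mA.

I ≈ 6.89 mA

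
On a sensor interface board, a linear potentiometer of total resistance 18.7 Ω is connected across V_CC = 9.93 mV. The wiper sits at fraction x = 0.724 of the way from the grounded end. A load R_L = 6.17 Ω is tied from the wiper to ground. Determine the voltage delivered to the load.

The pot divides into 5.161 Ω above the wiper and 13.54 Ω below.
Lower segment in parallel with the load: 13.54 ‖ 6.17 = 4.238 Ω.
Then V_out = V_CC · 4.238/(5.161 + 4.238) = 4.478 mV.

V_out ≈ 4.48 mV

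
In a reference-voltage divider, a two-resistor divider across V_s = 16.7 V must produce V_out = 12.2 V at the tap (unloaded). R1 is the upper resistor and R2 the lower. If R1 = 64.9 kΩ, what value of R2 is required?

The divider ratio is R2/(R1+R2) = 12.2/16.7 = 0.7305.
R2 = R1 · 0.7305/(1 − 0.7305) = 176.0 kΩ.

R2 ≈ 176 kΩ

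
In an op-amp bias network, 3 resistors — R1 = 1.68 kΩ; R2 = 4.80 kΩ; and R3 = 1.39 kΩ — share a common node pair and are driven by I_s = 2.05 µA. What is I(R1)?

I ≈ 0.801 µA

ΣG = 1/1.68 + 1/4.80 + 1/1.39 = 1.523.
By the current-divider rule, I = I_s · G_k/ΣG = 2.05 × 0.3908 = 0.8012 µA.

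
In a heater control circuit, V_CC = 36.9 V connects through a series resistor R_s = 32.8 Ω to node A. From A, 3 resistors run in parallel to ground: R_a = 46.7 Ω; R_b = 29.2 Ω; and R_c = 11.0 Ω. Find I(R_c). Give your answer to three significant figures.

I ≈ 0.578 A

Parallel bank: R_p = 1/(1/46.7 + 1/29.2 + 1/11.0) = 6.823 Ω.
Node voltage V_A = V_CC · R_p/(R_s + R_p) = 36.9 × 0.1722 = 6.354 V.
Branch current I = V_A/R_c = 6.354/11.0 = 0.5776 A.
(Equivalently: I_total = 0.9313 A, then current-divider fraction G_k/ΣG = 0.6202.)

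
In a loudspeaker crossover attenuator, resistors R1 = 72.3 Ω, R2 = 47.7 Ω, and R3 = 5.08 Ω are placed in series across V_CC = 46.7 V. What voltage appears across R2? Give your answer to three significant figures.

Series total: ΣR = 72.3 + 47.7 + 5.08 = 125.1 Ω.
By the voltage-divider rule, V = 46.7 × 47.70/125.1 = 17.81 V.

V ≈ 17.8 V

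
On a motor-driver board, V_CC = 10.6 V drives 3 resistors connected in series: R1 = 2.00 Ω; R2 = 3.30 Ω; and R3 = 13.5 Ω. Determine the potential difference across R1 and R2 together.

Total series resistance ΣR = 2.00 + 3.30 + 13.5 = 18.80 Ω.
R_{R1..R2} = 2.00 + 3.30 = 5.300 Ω.
V = V_CC · R/ΣR = 10.6 × 0.2819 = 2.988 V.

V ≈ 2.99 V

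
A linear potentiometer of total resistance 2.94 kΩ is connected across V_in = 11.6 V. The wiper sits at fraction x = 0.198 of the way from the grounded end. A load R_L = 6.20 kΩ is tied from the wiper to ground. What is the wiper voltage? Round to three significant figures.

V_out ≈ 2.14 V

The pot divides into 2.358 kΩ above the wiper and 0.5821 kΩ below.
Lower segment in parallel with the load: 0.5821 ‖ 6.20 = 0.5322 kΩ.
Then V_out = V_in · 0.5322/(2.358 + 0.5322) = 2.136 V.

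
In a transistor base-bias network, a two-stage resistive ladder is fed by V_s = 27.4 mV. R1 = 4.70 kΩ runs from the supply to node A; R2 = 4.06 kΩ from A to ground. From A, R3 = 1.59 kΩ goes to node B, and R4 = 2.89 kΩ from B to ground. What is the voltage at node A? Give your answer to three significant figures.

Looking into the second stage from A: R3 + R4 = 4.480 kΩ appears in parallel with R2.
Effective lower resistance at A: R2 ‖ 4.480 = 2.130 kΩ.
So V_A = 27.4 × 0.3118 = 8.544 mV.

V_A ≈ 8.54 mV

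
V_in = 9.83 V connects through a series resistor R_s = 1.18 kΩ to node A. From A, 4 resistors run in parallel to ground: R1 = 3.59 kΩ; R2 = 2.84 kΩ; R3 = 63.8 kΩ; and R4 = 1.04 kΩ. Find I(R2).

I ≈ 1.19 mA

Parallel bank: R_p = 1/(1/3.59 + 1/2.84 + 1/63.8 + 1/1.04) = 0.6219 kΩ.
V_A by voltage divider: V_A = 9.83 × 0.6219/(1.18 + 0.6219) = 3.393 V.
Branch current I = V_A/R2 = 3.393/2.84 = 1.195 mA.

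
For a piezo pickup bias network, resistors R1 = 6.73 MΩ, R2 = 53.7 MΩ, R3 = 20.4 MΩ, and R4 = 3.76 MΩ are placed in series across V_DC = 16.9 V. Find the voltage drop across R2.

V ≈ 10.7 V

Total series resistance ΣR = 6.73 + 53.7 + 20.4 + 3.76 = 84.59 MΩ.
V = V_DC · R/ΣR = 16.9 × 0.6348 = 10.73 V.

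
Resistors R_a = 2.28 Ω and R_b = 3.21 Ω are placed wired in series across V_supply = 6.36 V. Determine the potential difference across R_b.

Series total: ΣR = 2.28 + 3.21 = 5.490 Ω.
Voltage divider: V = V_supply · (3.210 / 5.490) = 6.36 × 0.5847 = 3.719 V.

V ≈ 3.72 V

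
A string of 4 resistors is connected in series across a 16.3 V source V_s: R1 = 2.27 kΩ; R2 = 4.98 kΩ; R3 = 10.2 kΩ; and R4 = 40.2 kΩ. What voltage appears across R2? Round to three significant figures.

ΣR = 2.27 + 4.98 + 10.2 + 40.2 = 57.65 kΩ.
Voltage divider: V = V_s · (4.980 / 57.65) = 16.3 × 0.08638 = 1.408 V.

V ≈ 1.41 V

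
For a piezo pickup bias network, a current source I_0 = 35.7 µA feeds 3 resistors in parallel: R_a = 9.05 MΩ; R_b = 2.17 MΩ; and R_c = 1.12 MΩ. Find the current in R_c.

Total conductance ΣG = 1/9.05 + 1/2.17 + 1/1.12 = 1.464 (units of 1/MΩ).
R_c takes the fraction G_k/ΣG = 0.8929/1.464 = 0.6098, so I = 35.7 × 0.6098 = 21.77 µA.

I ≈ 21.8 µA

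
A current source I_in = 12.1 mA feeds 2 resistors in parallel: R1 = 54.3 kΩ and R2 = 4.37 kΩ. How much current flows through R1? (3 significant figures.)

I ≈ 0.901 mA

For two parallel branches, I_k = I_in · (other R)/(sum of R).
So I = 12.1 × 4.37/58.67 = 0.9013 mA.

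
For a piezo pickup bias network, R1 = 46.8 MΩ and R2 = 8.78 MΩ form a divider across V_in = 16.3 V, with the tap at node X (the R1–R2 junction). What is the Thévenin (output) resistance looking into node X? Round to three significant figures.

With V_in suppressed (replaced by a short), R_th = R1 ‖ R2 = (46.80 × 8.78)/(46.80 + 8.78) = 7.393 MΩ.

R_th ≈ 7.39 MΩ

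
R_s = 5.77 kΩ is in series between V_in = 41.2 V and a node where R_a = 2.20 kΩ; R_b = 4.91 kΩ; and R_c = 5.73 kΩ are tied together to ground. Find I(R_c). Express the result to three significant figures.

Combine the parallel branches: R_p = (1/2.20 + 1/4.91 + 1/5.73)⁻¹ = 1.201 kΩ.
Node voltage V_A = V_in · R_p/(R_s + R_p) = 41.2 × 0.1723 = 7.098 V.
Branch current I = V_A/R_c = 7.098/5.73 = 1.239 mA.
(Check via current divider: I_total = 5.910 mA; share G_k/ΣG = 0.2096 → same result.)

I ≈ 1.24 mA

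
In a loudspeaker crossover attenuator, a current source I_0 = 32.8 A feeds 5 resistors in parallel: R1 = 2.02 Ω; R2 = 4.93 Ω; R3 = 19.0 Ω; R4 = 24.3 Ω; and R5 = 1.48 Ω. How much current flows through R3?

ΣG = 1/2.02 + 1/4.93 + 1/19.0 + 1/24.3 + 1/1.48 = 1.467.
R3 takes the fraction G_k/ΣG = 0.05263/1.467 = 0.03587, so I = 32.8 × 0.03587 = 1.176 A.

I ≈ 1.18 A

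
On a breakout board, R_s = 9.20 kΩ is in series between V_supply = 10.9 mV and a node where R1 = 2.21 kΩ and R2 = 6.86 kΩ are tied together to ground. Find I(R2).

Combine the parallel branches: R_p = (1/2.21 + 1/6.86)⁻¹ = 1.672 kΩ.
V_A by voltage divider: V_A = 10.9 × 1.672/(9.20 + 1.672) = 1.676 mV.
I(R2) = V_A / R2 = 1.676/6.86 = 0.2443 µA.

I ≈ 0.244 µA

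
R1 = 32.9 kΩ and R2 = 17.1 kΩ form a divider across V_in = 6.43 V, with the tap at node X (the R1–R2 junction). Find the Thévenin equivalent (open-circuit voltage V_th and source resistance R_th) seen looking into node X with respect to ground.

V_th ≈ 2.20 V, R_th ≈ 11.3 kΩ

V_th is the unloaded tap voltage: V_in · R2/(R1+R2) = 6.43 × 0.3420 = 2.199 V.
Looking into X with the source shorted: R_th = R1·R2/(R1+R2) = 32.90 × 17.1/50.00 = 11.25 kΩ.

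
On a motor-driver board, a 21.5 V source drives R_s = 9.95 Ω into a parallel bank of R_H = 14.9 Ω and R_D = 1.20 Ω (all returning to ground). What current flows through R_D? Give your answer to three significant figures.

Parallel bank: R_p = 1/(1/14.9 + 1/1.20) = 1.111 Ω.
V_A by voltage divider: V_A = 21.5 × 1.111/(9.95 + 1.111) = 2.159 V.
Branch current I = V_A/R_D = 2.159/1.20 = 1.799 A.
(Equivalently: I_total = 1.944 A, then current-divider fraction G_k/ΣG = 0.9255.)

I ≈ 1.80 A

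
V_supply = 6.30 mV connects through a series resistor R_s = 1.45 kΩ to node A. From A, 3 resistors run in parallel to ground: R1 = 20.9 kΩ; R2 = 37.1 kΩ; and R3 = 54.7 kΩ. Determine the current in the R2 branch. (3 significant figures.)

I ≈ 0.150 µA

Equivalent of the parallel group: R_p = 10.74 kΩ.
V_A by voltage divider: V_A = 6.30 × 10.74/(1.45 + 10.74) = 5.551 mV.
Branch current I = V_A/R2 = 5.551/37.1 = 0.1496 µA.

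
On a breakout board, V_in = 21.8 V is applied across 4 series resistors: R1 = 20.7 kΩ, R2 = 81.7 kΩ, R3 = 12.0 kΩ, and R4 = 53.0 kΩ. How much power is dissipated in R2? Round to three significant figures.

ΣR = 167.4 kΩ → I = 21.8/167.4 = 0.1302 mA.
P = I²R = 0.01696 × 81.7 = 1.386 mW.

P ≈ 1.39 mW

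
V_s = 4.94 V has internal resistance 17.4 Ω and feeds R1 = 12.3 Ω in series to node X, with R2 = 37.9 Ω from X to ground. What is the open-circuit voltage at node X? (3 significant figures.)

R1' = 17.4 + 12.3 = 29.70 Ω (source resistance + R1).
With X open, the divider is unloaded: V_th = 4.94 × 37.9/67.60 = 2.770 V.

V_th ≈ 2.77 V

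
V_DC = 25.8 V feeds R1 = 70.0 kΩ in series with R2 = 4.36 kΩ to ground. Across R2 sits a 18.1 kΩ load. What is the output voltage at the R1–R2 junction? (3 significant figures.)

First combine the lower leg with the load: R2 ‖ R_L = 3.514 kΩ.
Then V_out = V_DC · R2'/(R1 + R2') = 25.8 × 3.514/73.51 = 1.233 V.

V_out ≈ 1.23 V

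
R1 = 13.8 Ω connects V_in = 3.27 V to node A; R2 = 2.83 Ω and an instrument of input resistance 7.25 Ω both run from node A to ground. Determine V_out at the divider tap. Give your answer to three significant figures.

The load sits in parallel with R2, giving an effective lower resistance R2' = R2·R_L/(R2+R_L) = 2.035 Ω.
Voltage divider with the loaded lower leg: V_out = 3.27 × 2.035/(13.8 + 2.035) = 3.27 × 0.1285 = 0.4203 V.

V_out ≈ 0.420 V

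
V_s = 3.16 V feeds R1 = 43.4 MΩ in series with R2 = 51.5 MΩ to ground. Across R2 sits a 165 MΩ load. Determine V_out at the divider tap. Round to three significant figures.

The load sits in parallel with R2, giving an effective lower resistance R2' = R2·R_L/(R2+R_L) = 39.25 MΩ.
Voltage divider with the loaded lower leg: V_out = 3.16 × 39.25/(43.4 + 39.25) = 3.16 × 0.4749 = 1.501 V.

V_out ≈ 1.50 V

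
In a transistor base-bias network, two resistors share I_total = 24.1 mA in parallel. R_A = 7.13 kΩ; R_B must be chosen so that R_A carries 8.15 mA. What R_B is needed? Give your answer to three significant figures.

R_B ≈ 3.64 kΩ

In a two-way split, I_A/I_total = R_B/(R_A + R_B).
8.15/24.1 = R_B/(R_A + R_B) → R_B = R_A · (0.3382)/(1 − 0.3382) = 7.13 × 0.5110 = 3.643 kΩ.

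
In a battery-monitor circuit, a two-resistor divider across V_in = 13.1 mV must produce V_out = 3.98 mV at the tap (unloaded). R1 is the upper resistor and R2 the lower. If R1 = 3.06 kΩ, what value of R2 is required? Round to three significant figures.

V_out/V_in = R2/(R1+R2) = 0.3038.
R2 = R1 · 0.3038/(1 − 0.3038) = 1.335 kΩ.

R2 ≈ 1.34 kΩ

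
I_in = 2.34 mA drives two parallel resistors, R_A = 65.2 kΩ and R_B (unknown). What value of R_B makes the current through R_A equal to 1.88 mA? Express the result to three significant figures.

R_B ≈ 266 kΩ

In a two-way split, I_A/I_in = R_B/(R_A + R_B).
1.88/2.34 = R_B/(R_A + R_B) → R_B = R_A · (0.8034)/(1 − 0.8034) = 65.2 × 4.087 = 266.5 kΩ.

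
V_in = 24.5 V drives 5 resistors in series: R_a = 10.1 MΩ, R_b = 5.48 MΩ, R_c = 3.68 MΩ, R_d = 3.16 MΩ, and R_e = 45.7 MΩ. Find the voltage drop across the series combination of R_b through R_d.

V ≈ 4.43 V

Series total: ΣR = 10.1 + 5.48 + 3.68 + 3.16 + 45.7 = 68.12 MΩ.
R_{R_b..R_d} = 5.48 + 3.68 + 3.16 = 12.32 MΩ.
Voltage divider: V = V_in · (12.32 / 68.12) = 24.5 × 0.1809 = 4.431 V.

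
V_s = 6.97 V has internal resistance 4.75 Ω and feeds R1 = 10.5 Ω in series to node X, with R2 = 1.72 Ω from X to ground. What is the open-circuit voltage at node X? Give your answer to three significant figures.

R1' = 4.75 + 10.5 = 15.25 Ω (source resistance + R1).
V_th is the unloaded tap voltage: V_s · R2/(R1'+R2) = 6.97 × 0.1014 = 0.7064 V.

V_th ≈ 0.706 V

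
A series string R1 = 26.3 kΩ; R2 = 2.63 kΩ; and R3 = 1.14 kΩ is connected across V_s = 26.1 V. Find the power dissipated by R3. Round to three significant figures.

ΣR = 30.07 kΩ → I = 26.1/30.07 = 0.8680 mA.
P = I²R = 0.7534 × 1.14 = 0.8589 mW.

P ≈ 0.859 mW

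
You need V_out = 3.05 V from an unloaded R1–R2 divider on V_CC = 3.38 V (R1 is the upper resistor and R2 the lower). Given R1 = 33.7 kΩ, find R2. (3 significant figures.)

R2 ≈ 311 kΩ

V_out/V_CC = R2/(R1+R2) = 0.9024.
R2 = R1 · 0.9024/(1 − 0.9024) = 311.5 kΩ.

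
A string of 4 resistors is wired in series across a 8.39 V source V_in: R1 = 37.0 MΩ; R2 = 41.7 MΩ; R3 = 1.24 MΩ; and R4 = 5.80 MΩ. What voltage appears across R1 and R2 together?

V ≈ 7.70 V

Total series resistance ΣR = 37.0 + 41.7 + 1.24 + 5.80 = 85.74 MΩ.
R_{R1..R2} = 37.0 + 41.7 = 78.70 MΩ.
V = V_in · R/ΣR = 8.39 × 0.9179 = 7.701 V.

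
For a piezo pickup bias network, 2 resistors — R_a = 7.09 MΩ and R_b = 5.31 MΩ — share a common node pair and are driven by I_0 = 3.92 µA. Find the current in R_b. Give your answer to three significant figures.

I ≈ 2.24 µA

For two parallel branches, I_k = I_0 · (other R)/(sum of R).
I(R_b) = 3.92 × 7.09/(7.09 + 5.31) = 3.92 × 0.5718 = 2.241 µA.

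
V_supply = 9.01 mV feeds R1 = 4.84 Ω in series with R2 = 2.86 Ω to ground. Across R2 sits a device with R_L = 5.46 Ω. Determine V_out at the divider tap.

The load sits in parallel with R2, giving an effective lower resistance R2' = R2·R_L/(R2+R_L) = 1.877 Ω.
Now apply the divider: V_out = 9.01 × 0.2794 = 2.518 mV.
(Unloaded it would be 3.35 mV; the load pulls it down.)

V_out ≈ 2.52 mV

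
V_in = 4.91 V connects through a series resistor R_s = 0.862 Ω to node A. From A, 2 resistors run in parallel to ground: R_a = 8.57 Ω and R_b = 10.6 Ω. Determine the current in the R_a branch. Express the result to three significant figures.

Parallel bank: R_p = 1/(1/8.57 + 1/10.6) = 4.739 Ω.
V_A = 4.91 × 4.739/5.601 = 4.154 V.
Branch current I = V_A/R_a = 4.154/8.57 = 0.4848 A.

I ≈ 0.485 A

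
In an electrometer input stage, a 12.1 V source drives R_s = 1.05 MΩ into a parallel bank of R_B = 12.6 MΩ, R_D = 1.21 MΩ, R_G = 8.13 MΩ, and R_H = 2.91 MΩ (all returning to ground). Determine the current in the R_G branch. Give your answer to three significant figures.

I ≈ 0.610 µA

Parallel bank: R_p = 1/(1/12.6 + 1/1.21 + 1/8.13 + 1/2.91) = 0.7286 MΩ.
V_A = 12.1 × 0.7286/1.779 = 4.957 V.
I(R_G) = V_A / R_G = 4.957/8.13 = 0.6097 µA.
(Check via current divider: I_total = 6.803 µA; share G_k/ΣG = 0.08962 → same result.)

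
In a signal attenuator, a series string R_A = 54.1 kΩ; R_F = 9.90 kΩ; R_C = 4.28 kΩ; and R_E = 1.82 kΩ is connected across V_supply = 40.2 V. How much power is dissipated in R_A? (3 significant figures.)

Series current I = V_supply/ΣR = 40.2/70.10 = 0.5735 mA.
P = I²R = 0.3289 × 54.1 = 17.79 mW.

P ≈ 17.8 mW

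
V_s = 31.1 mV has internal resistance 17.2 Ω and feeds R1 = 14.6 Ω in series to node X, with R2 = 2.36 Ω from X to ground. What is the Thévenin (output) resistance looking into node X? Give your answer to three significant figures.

R1' = 17.2 + 14.6 = 31.80 Ω (source resistance + R1).
With V_s suppressed (replaced by a short), R_th = R1' ‖ R2 = (31.80 × 2.36)/(31.80 + 2.36) = 2.197 Ω.

R_th ≈ 2.20 Ω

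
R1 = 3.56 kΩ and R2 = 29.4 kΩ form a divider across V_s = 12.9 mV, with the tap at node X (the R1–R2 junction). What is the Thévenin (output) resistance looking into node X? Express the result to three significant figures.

R_th ≈ 3.18 kΩ

With V_s suppressed (replaced by a short), R_th = R1 ‖ R2 = (3.560 × 29.4)/(3.560 + 29.4) = 3.175 kΩ.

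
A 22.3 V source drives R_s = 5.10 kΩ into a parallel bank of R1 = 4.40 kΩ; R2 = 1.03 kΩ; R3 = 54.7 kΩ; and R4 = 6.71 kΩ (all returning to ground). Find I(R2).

I ≈ 2.72 mA

Equivalent of the parallel group: R_p = 0.7324 kΩ.
V_A by voltage divider: V_A = 22.3 × 0.7324/(5.10 + 0.7324) = 2.800 V.
Branch current I = V_A/R2 = 2.800/1.03 = 2.719 mA.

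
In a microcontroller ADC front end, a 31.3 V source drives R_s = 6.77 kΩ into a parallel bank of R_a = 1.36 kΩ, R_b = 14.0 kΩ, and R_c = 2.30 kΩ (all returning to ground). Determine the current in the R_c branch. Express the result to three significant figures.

Combine the parallel branches: R_p = (1/1.36 + 1/14.0 + 1/2.30)⁻¹ = 0.8055 kΩ.
V_A by voltage divider: V_A = 31.3 × 0.8055/(6.77 + 0.8055) = 3.328 V.
I(R_c) = V_A / R_c = 3.328/2.30 = 1.447 mA.

I ≈ 1.45 mA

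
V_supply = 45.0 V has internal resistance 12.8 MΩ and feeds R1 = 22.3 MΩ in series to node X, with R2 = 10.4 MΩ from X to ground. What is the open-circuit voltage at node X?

V_th ≈ 10.3 V

R1' = 12.8 + 22.3 = 35.10 MΩ (source resistance + R1).
V_th is the unloaded tap voltage: V_supply · R2/(R1'+R2) = 45.0 × 0.2286 = 10.29 V.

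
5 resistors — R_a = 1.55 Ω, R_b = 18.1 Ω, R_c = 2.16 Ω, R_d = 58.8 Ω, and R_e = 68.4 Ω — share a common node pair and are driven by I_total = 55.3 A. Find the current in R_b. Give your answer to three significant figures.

I ≈ 2.56 A

Total conductance ΣG = 1/1.55 + 1/18.1 + 1/2.16 + 1/58.8 + 1/68.4 = 1.195 (units of 1/Ω).
R_b takes the fraction G_k/ΣG = 0.05525/1.195 = 0.04623, so I = 55.3 × 0.04623 = 2.557 A.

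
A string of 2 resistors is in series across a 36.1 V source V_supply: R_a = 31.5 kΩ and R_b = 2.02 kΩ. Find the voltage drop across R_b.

V ≈ 2.18 V

ΣR = 31.5 + 2.02 = 33.52 kΩ.
By the voltage-divider rule, V = 36.1 × 2.020/33.52 = 2.175 V.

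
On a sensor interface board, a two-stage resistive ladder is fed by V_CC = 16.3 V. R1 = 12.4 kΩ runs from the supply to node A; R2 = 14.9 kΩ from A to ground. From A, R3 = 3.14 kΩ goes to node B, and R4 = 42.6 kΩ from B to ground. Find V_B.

V_B ≈ 7.22 V

Looking into the second stage from A: R3 + R4 = 45.74 kΩ appears in parallel with R2.
Effective lower resistance at A: R2 ‖ 45.74 = 11.24 kΩ.
V_A = 16.3 × 11.24/(12.4 + 11.24) = 7.750 V.
V_B = V_A × 0.9314 = 7.218 V.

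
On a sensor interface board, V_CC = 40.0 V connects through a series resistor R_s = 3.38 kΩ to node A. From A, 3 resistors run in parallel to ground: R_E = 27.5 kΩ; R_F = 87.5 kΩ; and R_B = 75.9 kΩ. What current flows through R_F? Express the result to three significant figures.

I ≈ 0.379 mA

Parallel bank: R_p = 1/(1/27.5 + 1/87.5 + 1/75.9) = 16.40 kΩ.
V_A = 40.0 × 16.40/19.78 = 33.17 V.
Branch current I = V_A/R_F = 33.17/87.5 = 0.3790 mA.
(Equivalently: I_total = 2.022 mA, then current-divider fraction G_k/ΣG = 0.1875.)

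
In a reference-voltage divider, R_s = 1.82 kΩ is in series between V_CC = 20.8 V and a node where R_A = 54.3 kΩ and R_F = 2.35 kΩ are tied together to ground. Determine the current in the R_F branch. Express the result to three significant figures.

Combine the parallel branches: R_p = (1/54.3 + 1/2.35)⁻¹ = 2.253 kΩ.
Node voltage V_A = V_CC · R_p/(R_s + R_p) = 20.8 × 0.5531 = 11.50 V.
Branch current I = V_A/R_F = 11.50/2.35 = 4.896 mA.

I ≈ 4.90 mA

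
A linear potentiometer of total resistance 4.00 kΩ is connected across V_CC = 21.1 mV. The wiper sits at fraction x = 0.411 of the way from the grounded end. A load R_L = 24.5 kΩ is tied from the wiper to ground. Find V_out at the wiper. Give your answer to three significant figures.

V_out ≈ 8.34 mV

Split the track: R_lower = x·R_p = 1.644 kΩ, R_upper = (1−x)·R_p = 2.356 kΩ.
Lower segment in parallel with the load: 1.644 ‖ 24.5 = 1.541 kΩ.
Then V_out = V_CC · 1.541/(2.356 + 1.541) = 8.342 mV.
(Unloaded: V_out = x·V_CC = 8.67 mV.)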